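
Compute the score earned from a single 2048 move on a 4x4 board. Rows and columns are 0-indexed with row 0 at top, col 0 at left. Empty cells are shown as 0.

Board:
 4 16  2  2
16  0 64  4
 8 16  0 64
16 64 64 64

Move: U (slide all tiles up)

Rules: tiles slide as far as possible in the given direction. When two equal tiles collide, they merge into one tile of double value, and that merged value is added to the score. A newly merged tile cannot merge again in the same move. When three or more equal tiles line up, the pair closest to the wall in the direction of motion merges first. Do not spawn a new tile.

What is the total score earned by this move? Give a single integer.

Slide up:
col 0: [4, 16, 8, 16] -> [4, 16, 8, 16]  score +0 (running 0)
col 1: [16, 0, 16, 64] -> [32, 64, 0, 0]  score +32 (running 32)
col 2: [2, 64, 0, 64] -> [2, 128, 0, 0]  score +128 (running 160)
col 3: [2, 4, 64, 64] -> [2, 4, 128, 0]  score +128 (running 288)
Board after move:
  4  32   2   2
 16  64 128   4
  8   0   0 128
 16   0   0   0

Answer: 288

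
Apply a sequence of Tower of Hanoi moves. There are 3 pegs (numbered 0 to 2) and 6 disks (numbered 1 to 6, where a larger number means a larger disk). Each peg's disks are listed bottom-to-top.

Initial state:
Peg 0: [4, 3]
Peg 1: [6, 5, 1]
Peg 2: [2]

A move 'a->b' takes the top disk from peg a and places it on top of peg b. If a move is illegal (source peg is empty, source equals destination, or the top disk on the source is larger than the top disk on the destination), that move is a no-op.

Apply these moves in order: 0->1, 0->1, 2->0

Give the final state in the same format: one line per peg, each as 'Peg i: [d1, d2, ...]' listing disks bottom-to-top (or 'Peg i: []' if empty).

After move 1 (0->1):
Peg 0: [4, 3]
Peg 1: [6, 5, 1]
Peg 2: [2]

After move 2 (0->1):
Peg 0: [4, 3]
Peg 1: [6, 5, 1]
Peg 2: [2]

After move 3 (2->0):
Peg 0: [4, 3, 2]
Peg 1: [6, 5, 1]
Peg 2: []

Answer: Peg 0: [4, 3, 2]
Peg 1: [6, 5, 1]
Peg 2: []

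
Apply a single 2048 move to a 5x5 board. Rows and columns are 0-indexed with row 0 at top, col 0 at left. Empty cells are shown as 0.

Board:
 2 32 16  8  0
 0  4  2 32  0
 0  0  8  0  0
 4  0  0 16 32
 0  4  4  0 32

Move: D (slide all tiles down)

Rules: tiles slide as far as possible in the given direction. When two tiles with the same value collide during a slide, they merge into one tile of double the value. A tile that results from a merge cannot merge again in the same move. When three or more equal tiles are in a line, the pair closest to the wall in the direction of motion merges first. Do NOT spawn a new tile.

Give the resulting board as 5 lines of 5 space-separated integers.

Answer:  0  0  0  0  0
 0  0 16  0  0
 0  0  2  8  0
 2 32  8 32  0
 4  8  4 16 64

Derivation:
Slide down:
col 0: [2, 0, 0, 4, 0] -> [0, 0, 0, 2, 4]
col 1: [32, 4, 0, 0, 4] -> [0, 0, 0, 32, 8]
col 2: [16, 2, 8, 0, 4] -> [0, 16, 2, 8, 4]
col 3: [8, 32, 0, 16, 0] -> [0, 0, 8, 32, 16]
col 4: [0, 0, 0, 32, 32] -> [0, 0, 0, 0, 64]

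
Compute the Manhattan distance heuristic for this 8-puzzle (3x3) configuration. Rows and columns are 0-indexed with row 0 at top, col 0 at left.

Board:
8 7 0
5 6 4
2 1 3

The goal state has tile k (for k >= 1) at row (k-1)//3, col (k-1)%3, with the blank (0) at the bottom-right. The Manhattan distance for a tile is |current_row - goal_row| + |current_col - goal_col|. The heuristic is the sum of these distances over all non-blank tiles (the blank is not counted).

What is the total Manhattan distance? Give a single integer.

Tile 8: at (0,0), goal (2,1), distance |0-2|+|0-1| = 3
Tile 7: at (0,1), goal (2,0), distance |0-2|+|1-0| = 3
Tile 5: at (1,0), goal (1,1), distance |1-1|+|0-1| = 1
Tile 6: at (1,1), goal (1,2), distance |1-1|+|1-2| = 1
Tile 4: at (1,2), goal (1,0), distance |1-1|+|2-0| = 2
Tile 2: at (2,0), goal (0,1), distance |2-0|+|0-1| = 3
Tile 1: at (2,1), goal (0,0), distance |2-0|+|1-0| = 3
Tile 3: at (2,2), goal (0,2), distance |2-0|+|2-2| = 2
Sum: 3 + 3 + 1 + 1 + 2 + 3 + 3 + 2 = 18

Answer: 18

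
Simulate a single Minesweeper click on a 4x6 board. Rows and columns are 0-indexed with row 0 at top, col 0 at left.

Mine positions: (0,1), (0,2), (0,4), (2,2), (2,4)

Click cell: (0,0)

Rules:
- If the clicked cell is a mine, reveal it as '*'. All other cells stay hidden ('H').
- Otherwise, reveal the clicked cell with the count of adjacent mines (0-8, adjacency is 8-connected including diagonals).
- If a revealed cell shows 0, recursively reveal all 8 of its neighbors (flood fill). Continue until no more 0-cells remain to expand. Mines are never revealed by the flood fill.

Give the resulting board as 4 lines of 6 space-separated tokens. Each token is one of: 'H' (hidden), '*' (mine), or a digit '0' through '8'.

1 H H H H H
H H H H H H
H H H H H H
H H H H H H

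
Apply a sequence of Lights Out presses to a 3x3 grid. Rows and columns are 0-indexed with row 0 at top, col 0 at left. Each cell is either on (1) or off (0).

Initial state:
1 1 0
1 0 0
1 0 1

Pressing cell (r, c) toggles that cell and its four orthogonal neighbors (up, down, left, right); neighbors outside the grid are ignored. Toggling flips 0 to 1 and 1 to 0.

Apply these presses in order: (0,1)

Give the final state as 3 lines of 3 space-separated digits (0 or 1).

After press 1 at (0,1):
0 0 1
1 1 0
1 0 1

Answer: 0 0 1
1 1 0
1 0 1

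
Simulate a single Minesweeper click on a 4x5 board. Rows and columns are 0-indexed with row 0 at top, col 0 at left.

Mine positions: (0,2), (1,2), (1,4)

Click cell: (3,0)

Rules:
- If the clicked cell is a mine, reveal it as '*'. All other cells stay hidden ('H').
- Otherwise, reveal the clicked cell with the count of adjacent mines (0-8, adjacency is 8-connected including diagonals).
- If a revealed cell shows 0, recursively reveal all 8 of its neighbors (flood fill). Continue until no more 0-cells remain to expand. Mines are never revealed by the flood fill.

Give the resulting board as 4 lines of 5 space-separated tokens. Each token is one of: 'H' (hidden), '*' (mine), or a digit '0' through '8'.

0 2 H H H
0 2 H H H
0 1 1 2 1
0 0 0 0 0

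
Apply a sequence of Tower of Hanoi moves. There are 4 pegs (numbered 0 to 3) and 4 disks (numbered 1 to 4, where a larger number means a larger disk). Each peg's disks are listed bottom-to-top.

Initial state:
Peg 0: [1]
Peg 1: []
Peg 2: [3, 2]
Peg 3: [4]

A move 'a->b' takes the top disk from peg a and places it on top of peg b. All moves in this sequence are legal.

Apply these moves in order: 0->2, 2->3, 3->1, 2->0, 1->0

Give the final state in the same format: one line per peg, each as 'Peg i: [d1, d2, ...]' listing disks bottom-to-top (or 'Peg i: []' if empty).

Answer: Peg 0: [2, 1]
Peg 1: []
Peg 2: [3]
Peg 3: [4]

Derivation:
After move 1 (0->2):
Peg 0: []
Peg 1: []
Peg 2: [3, 2, 1]
Peg 3: [4]

After move 2 (2->3):
Peg 0: []
Peg 1: []
Peg 2: [3, 2]
Peg 3: [4, 1]

After move 3 (3->1):
Peg 0: []
Peg 1: [1]
Peg 2: [3, 2]
Peg 3: [4]

After move 4 (2->0):
Peg 0: [2]
Peg 1: [1]
Peg 2: [3]
Peg 3: [4]

After move 5 (1->0):
Peg 0: [2, 1]
Peg 1: []
Peg 2: [3]
Peg 3: [4]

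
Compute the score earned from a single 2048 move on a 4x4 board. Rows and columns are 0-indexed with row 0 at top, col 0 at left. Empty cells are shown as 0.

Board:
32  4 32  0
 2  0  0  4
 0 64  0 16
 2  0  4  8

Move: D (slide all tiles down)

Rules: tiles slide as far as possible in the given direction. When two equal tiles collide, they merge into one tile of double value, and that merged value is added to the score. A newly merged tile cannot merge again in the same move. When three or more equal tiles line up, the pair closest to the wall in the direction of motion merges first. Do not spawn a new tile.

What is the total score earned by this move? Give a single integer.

Slide down:
col 0: [32, 2, 0, 2] -> [0, 0, 32, 4]  score +4 (running 4)
col 1: [4, 0, 64, 0] -> [0, 0, 4, 64]  score +0 (running 4)
col 2: [32, 0, 0, 4] -> [0, 0, 32, 4]  score +0 (running 4)
col 3: [0, 4, 16, 8] -> [0, 4, 16, 8]  score +0 (running 4)
Board after move:
 0  0  0  0
 0  0  0  4
32  4 32 16
 4 64  4  8

Answer: 4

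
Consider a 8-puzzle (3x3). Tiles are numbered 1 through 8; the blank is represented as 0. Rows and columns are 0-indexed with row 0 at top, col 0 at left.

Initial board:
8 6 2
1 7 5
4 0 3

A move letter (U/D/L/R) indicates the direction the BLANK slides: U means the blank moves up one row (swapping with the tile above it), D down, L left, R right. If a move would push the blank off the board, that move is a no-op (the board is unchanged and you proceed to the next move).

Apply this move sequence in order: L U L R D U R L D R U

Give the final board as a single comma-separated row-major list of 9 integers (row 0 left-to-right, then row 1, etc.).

Answer: 8, 6, 2, 7, 4, 0, 1, 3, 5

Derivation:
After move 1 (L):
8 6 2
1 7 5
0 4 3

After move 2 (U):
8 6 2
0 7 5
1 4 3

After move 3 (L):
8 6 2
0 7 5
1 4 3

After move 4 (R):
8 6 2
7 0 5
1 4 3

After move 5 (D):
8 6 2
7 4 5
1 0 3

After move 6 (U):
8 6 2
7 0 5
1 4 3

After move 7 (R):
8 6 2
7 5 0
1 4 3

After move 8 (L):
8 6 2
7 0 5
1 4 3

After move 9 (D):
8 6 2
7 4 5
1 0 3

After move 10 (R):
8 6 2
7 4 5
1 3 0

After move 11 (U):
8 6 2
7 4 0
1 3 5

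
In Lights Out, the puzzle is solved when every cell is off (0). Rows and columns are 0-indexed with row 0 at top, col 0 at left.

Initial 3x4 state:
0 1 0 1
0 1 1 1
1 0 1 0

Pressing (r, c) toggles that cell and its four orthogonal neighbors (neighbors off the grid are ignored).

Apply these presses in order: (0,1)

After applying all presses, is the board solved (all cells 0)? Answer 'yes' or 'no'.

Answer: no

Derivation:
After press 1 at (0,1):
1 0 1 1
0 0 1 1
1 0 1 0

Lights still on: 7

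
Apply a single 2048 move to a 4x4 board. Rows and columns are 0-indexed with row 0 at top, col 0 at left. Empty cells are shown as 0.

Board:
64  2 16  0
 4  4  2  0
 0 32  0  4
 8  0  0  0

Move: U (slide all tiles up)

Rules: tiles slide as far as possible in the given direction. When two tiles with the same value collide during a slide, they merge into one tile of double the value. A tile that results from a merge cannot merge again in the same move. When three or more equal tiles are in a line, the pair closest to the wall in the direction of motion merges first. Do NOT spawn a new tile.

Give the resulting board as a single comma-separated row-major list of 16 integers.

Answer: 64, 2, 16, 4, 4, 4, 2, 0, 8, 32, 0, 0, 0, 0, 0, 0

Derivation:
Slide up:
col 0: [64, 4, 0, 8] -> [64, 4, 8, 0]
col 1: [2, 4, 32, 0] -> [2, 4, 32, 0]
col 2: [16, 2, 0, 0] -> [16, 2, 0, 0]
col 3: [0, 0, 4, 0] -> [4, 0, 0, 0]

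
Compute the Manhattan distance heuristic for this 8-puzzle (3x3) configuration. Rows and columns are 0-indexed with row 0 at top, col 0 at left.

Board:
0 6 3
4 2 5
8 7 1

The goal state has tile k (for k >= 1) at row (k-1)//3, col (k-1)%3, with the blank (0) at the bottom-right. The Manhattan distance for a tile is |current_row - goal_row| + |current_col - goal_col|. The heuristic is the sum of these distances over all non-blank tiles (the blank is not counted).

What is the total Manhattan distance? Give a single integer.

Answer: 10

Derivation:
Tile 6: at (0,1), goal (1,2), distance |0-1|+|1-2| = 2
Tile 3: at (0,2), goal (0,2), distance |0-0|+|2-2| = 0
Tile 4: at (1,0), goal (1,0), distance |1-1|+|0-0| = 0
Tile 2: at (1,1), goal (0,1), distance |1-0|+|1-1| = 1
Tile 5: at (1,2), goal (1,1), distance |1-1|+|2-1| = 1
Tile 8: at (2,0), goal (2,1), distance |2-2|+|0-1| = 1
Tile 7: at (2,1), goal (2,0), distance |2-2|+|1-0| = 1
Tile 1: at (2,2), goal (0,0), distance |2-0|+|2-0| = 4
Sum: 2 + 0 + 0 + 1 + 1 + 1 + 1 + 4 = 10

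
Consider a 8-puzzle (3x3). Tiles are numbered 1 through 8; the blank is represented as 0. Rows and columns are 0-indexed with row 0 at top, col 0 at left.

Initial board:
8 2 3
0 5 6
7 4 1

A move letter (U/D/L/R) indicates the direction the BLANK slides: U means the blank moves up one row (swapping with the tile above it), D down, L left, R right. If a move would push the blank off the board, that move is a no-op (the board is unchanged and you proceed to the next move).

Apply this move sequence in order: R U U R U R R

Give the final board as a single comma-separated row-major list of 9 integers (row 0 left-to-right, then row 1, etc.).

After move 1 (R):
8 2 3
5 0 6
7 4 1

After move 2 (U):
8 0 3
5 2 6
7 4 1

After move 3 (U):
8 0 3
5 2 6
7 4 1

After move 4 (R):
8 3 0
5 2 6
7 4 1

After move 5 (U):
8 3 0
5 2 6
7 4 1

After move 6 (R):
8 3 0
5 2 6
7 4 1

After move 7 (R):
8 3 0
5 2 6
7 4 1

Answer: 8, 3, 0, 5, 2, 6, 7, 4, 1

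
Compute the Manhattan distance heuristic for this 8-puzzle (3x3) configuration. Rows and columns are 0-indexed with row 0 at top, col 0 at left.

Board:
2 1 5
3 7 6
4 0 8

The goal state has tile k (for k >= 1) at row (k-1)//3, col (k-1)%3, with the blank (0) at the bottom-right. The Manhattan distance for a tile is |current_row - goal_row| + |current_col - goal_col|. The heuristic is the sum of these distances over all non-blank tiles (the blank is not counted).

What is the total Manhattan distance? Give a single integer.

Answer: 11

Derivation:
Tile 2: at (0,0), goal (0,1), distance |0-0|+|0-1| = 1
Tile 1: at (0,1), goal (0,0), distance |0-0|+|1-0| = 1
Tile 5: at (0,2), goal (1,1), distance |0-1|+|2-1| = 2
Tile 3: at (1,0), goal (0,2), distance |1-0|+|0-2| = 3
Tile 7: at (1,1), goal (2,0), distance |1-2|+|1-0| = 2
Tile 6: at (1,2), goal (1,2), distance |1-1|+|2-2| = 0
Tile 4: at (2,0), goal (1,0), distance |2-1|+|0-0| = 1
Tile 8: at (2,2), goal (2,1), distance |2-2|+|2-1| = 1
Sum: 1 + 1 + 2 + 3 + 2 + 0 + 1 + 1 = 11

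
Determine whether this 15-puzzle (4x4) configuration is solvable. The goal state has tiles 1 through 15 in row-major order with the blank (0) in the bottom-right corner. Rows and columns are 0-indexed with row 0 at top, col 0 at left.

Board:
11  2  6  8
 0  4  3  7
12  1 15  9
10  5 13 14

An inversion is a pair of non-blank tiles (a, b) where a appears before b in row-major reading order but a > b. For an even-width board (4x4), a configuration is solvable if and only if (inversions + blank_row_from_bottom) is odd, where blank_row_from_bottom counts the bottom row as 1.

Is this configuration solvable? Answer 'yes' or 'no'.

Answer: yes

Derivation:
Inversions: 36
Blank is in row 1 (0-indexed from top), which is row 3 counting from the bottom (bottom = 1).
36 + 3 = 39, which is odd, so the puzzle is solvable.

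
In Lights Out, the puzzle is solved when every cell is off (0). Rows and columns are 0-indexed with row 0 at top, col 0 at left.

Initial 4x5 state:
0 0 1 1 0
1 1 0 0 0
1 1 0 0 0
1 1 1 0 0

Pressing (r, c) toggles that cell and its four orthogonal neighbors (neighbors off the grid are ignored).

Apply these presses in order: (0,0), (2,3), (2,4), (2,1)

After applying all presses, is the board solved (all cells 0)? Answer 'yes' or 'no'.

Answer: no

Derivation:
After press 1 at (0,0):
1 1 1 1 0
0 1 0 0 0
1 1 0 0 0
1 1 1 0 0

After press 2 at (2,3):
1 1 1 1 0
0 1 0 1 0
1 1 1 1 1
1 1 1 1 0

After press 3 at (2,4):
1 1 1 1 0
0 1 0 1 1
1 1 1 0 0
1 1 1 1 1

After press 4 at (2,1):
1 1 1 1 0
0 0 0 1 1
0 0 0 0 0
1 0 1 1 1

Lights still on: 10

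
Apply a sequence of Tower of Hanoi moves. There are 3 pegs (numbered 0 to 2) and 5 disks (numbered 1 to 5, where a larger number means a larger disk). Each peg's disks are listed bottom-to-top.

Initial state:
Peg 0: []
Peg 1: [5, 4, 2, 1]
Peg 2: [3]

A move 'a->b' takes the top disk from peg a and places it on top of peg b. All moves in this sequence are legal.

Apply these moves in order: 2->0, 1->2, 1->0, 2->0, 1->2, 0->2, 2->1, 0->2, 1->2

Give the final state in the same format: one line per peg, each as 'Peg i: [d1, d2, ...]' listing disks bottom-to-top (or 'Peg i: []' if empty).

Answer: Peg 0: [3]
Peg 1: [5]
Peg 2: [4, 2, 1]

Derivation:
After move 1 (2->0):
Peg 0: [3]
Peg 1: [5, 4, 2, 1]
Peg 2: []

After move 2 (1->2):
Peg 0: [3]
Peg 1: [5, 4, 2]
Peg 2: [1]

After move 3 (1->0):
Peg 0: [3, 2]
Peg 1: [5, 4]
Peg 2: [1]

After move 4 (2->0):
Peg 0: [3, 2, 1]
Peg 1: [5, 4]
Peg 2: []

After move 5 (1->2):
Peg 0: [3, 2, 1]
Peg 1: [5]
Peg 2: [4]

After move 6 (0->2):
Peg 0: [3, 2]
Peg 1: [5]
Peg 2: [4, 1]

After move 7 (2->1):
Peg 0: [3, 2]
Peg 1: [5, 1]
Peg 2: [4]

After move 8 (0->2):
Peg 0: [3]
Peg 1: [5, 1]
Peg 2: [4, 2]

After move 9 (1->2):
Peg 0: [3]
Peg 1: [5]
Peg 2: [4, 2, 1]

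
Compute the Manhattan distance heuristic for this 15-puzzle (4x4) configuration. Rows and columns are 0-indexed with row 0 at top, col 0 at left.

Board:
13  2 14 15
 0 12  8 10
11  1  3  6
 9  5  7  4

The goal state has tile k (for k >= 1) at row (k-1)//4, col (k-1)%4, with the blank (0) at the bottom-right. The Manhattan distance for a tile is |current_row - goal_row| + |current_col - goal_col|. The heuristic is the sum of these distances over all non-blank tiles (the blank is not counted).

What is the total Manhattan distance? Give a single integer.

Answer: 37

Derivation:
Tile 13: (0,0)->(3,0) = 3
Tile 2: (0,1)->(0,1) = 0
Tile 14: (0,2)->(3,1) = 4
Tile 15: (0,3)->(3,2) = 4
Tile 12: (1,1)->(2,3) = 3
Tile 8: (1,2)->(1,3) = 1
Tile 10: (1,3)->(2,1) = 3
Tile 11: (2,0)->(2,2) = 2
Tile 1: (2,1)->(0,0) = 3
Tile 3: (2,2)->(0,2) = 2
Tile 6: (2,3)->(1,1) = 3
Tile 9: (3,0)->(2,0) = 1
Tile 5: (3,1)->(1,0) = 3
Tile 7: (3,2)->(1,2) = 2
Tile 4: (3,3)->(0,3) = 3
Sum: 3 + 0 + 4 + 4 + 3 + 1 + 3 + 2 + 3 + 2 + 3 + 1 + 3 + 2 + 3 = 37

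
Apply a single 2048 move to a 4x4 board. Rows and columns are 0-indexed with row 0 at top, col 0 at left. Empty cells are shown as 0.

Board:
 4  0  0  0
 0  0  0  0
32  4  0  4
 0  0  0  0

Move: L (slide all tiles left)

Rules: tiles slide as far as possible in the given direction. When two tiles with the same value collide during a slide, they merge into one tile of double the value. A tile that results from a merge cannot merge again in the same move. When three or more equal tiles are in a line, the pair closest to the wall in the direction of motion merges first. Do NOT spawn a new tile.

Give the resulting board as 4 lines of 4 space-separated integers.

Answer:  4  0  0  0
 0  0  0  0
32  8  0  0
 0  0  0  0

Derivation:
Slide left:
row 0: [4, 0, 0, 0] -> [4, 0, 0, 0]
row 1: [0, 0, 0, 0] -> [0, 0, 0, 0]
row 2: [32, 4, 0, 4] -> [32, 8, 0, 0]
row 3: [0, 0, 0, 0] -> [0, 0, 0, 0]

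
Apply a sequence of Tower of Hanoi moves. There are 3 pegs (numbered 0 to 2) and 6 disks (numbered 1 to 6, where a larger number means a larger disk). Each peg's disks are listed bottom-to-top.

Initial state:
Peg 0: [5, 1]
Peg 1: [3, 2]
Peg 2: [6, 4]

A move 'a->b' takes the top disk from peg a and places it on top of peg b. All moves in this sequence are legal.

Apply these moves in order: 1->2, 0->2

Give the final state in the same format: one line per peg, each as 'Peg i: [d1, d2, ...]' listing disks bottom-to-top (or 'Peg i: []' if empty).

Answer: Peg 0: [5]
Peg 1: [3]
Peg 2: [6, 4, 2, 1]

Derivation:
After move 1 (1->2):
Peg 0: [5, 1]
Peg 1: [3]
Peg 2: [6, 4, 2]

After move 2 (0->2):
Peg 0: [5]
Peg 1: [3]
Peg 2: [6, 4, 2, 1]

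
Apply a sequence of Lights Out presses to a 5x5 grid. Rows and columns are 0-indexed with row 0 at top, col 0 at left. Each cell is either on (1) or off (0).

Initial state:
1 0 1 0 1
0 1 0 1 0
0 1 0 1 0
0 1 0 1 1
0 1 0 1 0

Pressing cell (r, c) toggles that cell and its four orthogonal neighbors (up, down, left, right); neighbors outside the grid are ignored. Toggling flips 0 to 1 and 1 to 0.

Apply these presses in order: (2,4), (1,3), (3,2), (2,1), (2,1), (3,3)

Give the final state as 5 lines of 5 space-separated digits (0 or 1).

After press 1 at (2,4):
1 0 1 0 1
0 1 0 1 1
0 1 0 0 1
0 1 0 1 0
0 1 0 1 0

After press 2 at (1,3):
1 0 1 1 1
0 1 1 0 0
0 1 0 1 1
0 1 0 1 0
0 1 0 1 0

After press 3 at (3,2):
1 0 1 1 1
0 1 1 0 0
0 1 1 1 1
0 0 1 0 0
0 1 1 1 0

After press 4 at (2,1):
1 0 1 1 1
0 0 1 0 0
1 0 0 1 1
0 1 1 0 0
0 1 1 1 0

After press 5 at (2,1):
1 0 1 1 1
0 1 1 0 0
0 1 1 1 1
0 0 1 0 0
0 1 1 1 0

After press 6 at (3,3):
1 0 1 1 1
0 1 1 0 0
0 1 1 0 1
0 0 0 1 1
0 1 1 0 0

Answer: 1 0 1 1 1
0 1 1 0 0
0 1 1 0 1
0 0 0 1 1
0 1 1 0 0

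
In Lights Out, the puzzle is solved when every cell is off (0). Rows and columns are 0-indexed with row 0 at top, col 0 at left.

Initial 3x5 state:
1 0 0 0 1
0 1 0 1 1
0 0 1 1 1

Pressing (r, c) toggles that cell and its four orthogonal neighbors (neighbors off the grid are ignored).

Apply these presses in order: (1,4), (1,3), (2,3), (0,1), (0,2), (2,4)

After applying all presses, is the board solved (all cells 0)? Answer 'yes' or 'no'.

Answer: yes

Derivation:
After press 1 at (1,4):
1 0 0 0 0
0 1 0 0 0
0 0 1 1 0

After press 2 at (1,3):
1 0 0 1 0
0 1 1 1 1
0 0 1 0 0

After press 3 at (2,3):
1 0 0 1 0
0 1 1 0 1
0 0 0 1 1

After press 4 at (0,1):
0 1 1 1 0
0 0 1 0 1
0 0 0 1 1

After press 5 at (0,2):
0 0 0 0 0
0 0 0 0 1
0 0 0 1 1

After press 6 at (2,4):
0 0 0 0 0
0 0 0 0 0
0 0 0 0 0

Lights still on: 0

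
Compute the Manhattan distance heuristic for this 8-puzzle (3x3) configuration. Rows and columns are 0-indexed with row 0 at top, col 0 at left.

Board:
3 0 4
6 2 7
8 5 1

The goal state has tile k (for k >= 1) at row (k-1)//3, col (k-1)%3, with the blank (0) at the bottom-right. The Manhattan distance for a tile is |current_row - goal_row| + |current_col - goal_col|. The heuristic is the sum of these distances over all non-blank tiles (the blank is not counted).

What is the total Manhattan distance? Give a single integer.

Tile 3: at (0,0), goal (0,2), distance |0-0|+|0-2| = 2
Tile 4: at (0,2), goal (1,0), distance |0-1|+|2-0| = 3
Tile 6: at (1,0), goal (1,2), distance |1-1|+|0-2| = 2
Tile 2: at (1,1), goal (0,1), distance |1-0|+|1-1| = 1
Tile 7: at (1,2), goal (2,0), distance |1-2|+|2-0| = 3
Tile 8: at (2,0), goal (2,1), distance |2-2|+|0-1| = 1
Tile 5: at (2,1), goal (1,1), distance |2-1|+|1-1| = 1
Tile 1: at (2,2), goal (0,0), distance |2-0|+|2-0| = 4
Sum: 2 + 3 + 2 + 1 + 3 + 1 + 1 + 4 = 17

Answer: 17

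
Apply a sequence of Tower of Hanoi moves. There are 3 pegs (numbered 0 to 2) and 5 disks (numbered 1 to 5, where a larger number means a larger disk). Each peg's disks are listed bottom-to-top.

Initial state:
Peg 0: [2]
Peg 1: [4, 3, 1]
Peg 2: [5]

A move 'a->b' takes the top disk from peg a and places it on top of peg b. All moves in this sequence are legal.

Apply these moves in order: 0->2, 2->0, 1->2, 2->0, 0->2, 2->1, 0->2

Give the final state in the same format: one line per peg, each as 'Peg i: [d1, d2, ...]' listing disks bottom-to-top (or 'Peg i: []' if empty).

Answer: Peg 0: []
Peg 1: [4, 3, 1]
Peg 2: [5, 2]

Derivation:
After move 1 (0->2):
Peg 0: []
Peg 1: [4, 3, 1]
Peg 2: [5, 2]

After move 2 (2->0):
Peg 0: [2]
Peg 1: [4, 3, 1]
Peg 2: [5]

After move 3 (1->2):
Peg 0: [2]
Peg 1: [4, 3]
Peg 2: [5, 1]

After move 4 (2->0):
Peg 0: [2, 1]
Peg 1: [4, 3]
Peg 2: [5]

After move 5 (0->2):
Peg 0: [2]
Peg 1: [4, 3]
Peg 2: [5, 1]

After move 6 (2->1):
Peg 0: [2]
Peg 1: [4, 3, 1]
Peg 2: [5]

After move 7 (0->2):
Peg 0: []
Peg 1: [4, 3, 1]
Peg 2: [5, 2]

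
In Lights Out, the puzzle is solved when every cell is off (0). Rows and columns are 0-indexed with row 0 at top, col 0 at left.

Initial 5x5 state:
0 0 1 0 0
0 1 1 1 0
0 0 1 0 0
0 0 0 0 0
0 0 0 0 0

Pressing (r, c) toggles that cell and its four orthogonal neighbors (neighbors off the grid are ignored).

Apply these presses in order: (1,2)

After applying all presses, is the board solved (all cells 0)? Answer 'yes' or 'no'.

Answer: yes

Derivation:
After press 1 at (1,2):
0 0 0 0 0
0 0 0 0 0
0 0 0 0 0
0 0 0 0 0
0 0 0 0 0

Lights still on: 0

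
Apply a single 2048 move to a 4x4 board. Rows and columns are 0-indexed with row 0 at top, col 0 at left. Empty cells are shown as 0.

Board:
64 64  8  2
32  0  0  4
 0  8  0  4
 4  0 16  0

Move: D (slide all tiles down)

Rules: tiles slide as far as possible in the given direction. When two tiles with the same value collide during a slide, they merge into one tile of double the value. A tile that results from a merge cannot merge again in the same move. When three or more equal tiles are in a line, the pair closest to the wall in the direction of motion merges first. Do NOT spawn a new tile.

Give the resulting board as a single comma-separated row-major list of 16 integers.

Slide down:
col 0: [64, 32, 0, 4] -> [0, 64, 32, 4]
col 1: [64, 0, 8, 0] -> [0, 0, 64, 8]
col 2: [8, 0, 0, 16] -> [0, 0, 8, 16]
col 3: [2, 4, 4, 0] -> [0, 0, 2, 8]

Answer: 0, 0, 0, 0, 64, 0, 0, 0, 32, 64, 8, 2, 4, 8, 16, 8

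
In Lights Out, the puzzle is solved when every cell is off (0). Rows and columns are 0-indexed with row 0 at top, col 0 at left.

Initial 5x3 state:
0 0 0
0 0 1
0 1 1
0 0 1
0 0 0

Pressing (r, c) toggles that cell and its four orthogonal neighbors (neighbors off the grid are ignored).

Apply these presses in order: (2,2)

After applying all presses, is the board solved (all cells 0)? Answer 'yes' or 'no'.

Answer: yes

Derivation:
After press 1 at (2,2):
0 0 0
0 0 0
0 0 0
0 0 0
0 0 0

Lights still on: 0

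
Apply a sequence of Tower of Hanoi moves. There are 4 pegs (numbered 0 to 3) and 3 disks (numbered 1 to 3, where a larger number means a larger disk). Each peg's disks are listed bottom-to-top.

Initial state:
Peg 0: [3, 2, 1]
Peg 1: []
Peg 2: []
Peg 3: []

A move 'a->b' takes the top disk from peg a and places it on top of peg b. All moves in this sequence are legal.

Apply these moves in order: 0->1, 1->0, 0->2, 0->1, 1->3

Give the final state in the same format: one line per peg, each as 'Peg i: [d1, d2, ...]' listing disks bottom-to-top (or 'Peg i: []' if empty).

Answer: Peg 0: [3]
Peg 1: []
Peg 2: [1]
Peg 3: [2]

Derivation:
After move 1 (0->1):
Peg 0: [3, 2]
Peg 1: [1]
Peg 2: []
Peg 3: []

After move 2 (1->0):
Peg 0: [3, 2, 1]
Peg 1: []
Peg 2: []
Peg 3: []

After move 3 (0->2):
Peg 0: [3, 2]
Peg 1: []
Peg 2: [1]
Peg 3: []

After move 4 (0->1):
Peg 0: [3]
Peg 1: [2]
Peg 2: [1]
Peg 3: []

After move 5 (1->3):
Peg 0: [3]
Peg 1: []
Peg 2: [1]
Peg 3: [2]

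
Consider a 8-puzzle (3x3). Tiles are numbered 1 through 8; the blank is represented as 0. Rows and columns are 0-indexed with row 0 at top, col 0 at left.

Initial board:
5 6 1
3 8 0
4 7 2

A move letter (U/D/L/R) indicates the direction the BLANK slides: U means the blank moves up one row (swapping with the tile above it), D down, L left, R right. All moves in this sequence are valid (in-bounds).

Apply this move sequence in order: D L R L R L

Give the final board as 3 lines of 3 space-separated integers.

After move 1 (D):
5 6 1
3 8 2
4 7 0

After move 2 (L):
5 6 1
3 8 2
4 0 7

After move 3 (R):
5 6 1
3 8 2
4 7 0

After move 4 (L):
5 6 1
3 8 2
4 0 7

After move 5 (R):
5 6 1
3 8 2
4 7 0

After move 6 (L):
5 6 1
3 8 2
4 0 7

Answer: 5 6 1
3 8 2
4 0 7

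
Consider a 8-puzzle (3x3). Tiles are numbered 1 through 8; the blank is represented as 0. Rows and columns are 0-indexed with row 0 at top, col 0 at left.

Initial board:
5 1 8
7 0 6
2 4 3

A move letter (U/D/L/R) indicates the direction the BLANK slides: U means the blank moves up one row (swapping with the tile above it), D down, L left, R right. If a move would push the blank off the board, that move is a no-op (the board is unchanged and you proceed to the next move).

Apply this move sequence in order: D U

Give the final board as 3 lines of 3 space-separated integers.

After move 1 (D):
5 1 8
7 4 6
2 0 3

After move 2 (U):
5 1 8
7 0 6
2 4 3

Answer: 5 1 8
7 0 6
2 4 3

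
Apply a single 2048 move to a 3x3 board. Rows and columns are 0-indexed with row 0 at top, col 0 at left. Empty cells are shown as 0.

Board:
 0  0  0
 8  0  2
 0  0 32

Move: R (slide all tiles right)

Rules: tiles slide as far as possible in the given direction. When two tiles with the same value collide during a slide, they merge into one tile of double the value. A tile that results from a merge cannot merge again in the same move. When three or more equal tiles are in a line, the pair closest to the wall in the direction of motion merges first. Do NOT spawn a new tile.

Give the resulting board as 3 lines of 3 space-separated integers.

Slide right:
row 0: [0, 0, 0] -> [0, 0, 0]
row 1: [8, 0, 2] -> [0, 8, 2]
row 2: [0, 0, 32] -> [0, 0, 32]

Answer:  0  0  0
 0  8  2
 0  0 32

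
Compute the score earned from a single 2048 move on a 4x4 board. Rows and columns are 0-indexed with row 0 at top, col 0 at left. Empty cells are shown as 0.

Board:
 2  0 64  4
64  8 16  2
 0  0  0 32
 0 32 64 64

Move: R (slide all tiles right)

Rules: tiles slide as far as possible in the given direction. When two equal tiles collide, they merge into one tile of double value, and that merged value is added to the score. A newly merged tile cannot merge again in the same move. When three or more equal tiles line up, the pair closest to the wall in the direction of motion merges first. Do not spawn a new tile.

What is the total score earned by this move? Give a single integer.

Answer: 128

Derivation:
Slide right:
row 0: [2, 0, 64, 4] -> [0, 2, 64, 4]  score +0 (running 0)
row 1: [64, 8, 16, 2] -> [64, 8, 16, 2]  score +0 (running 0)
row 2: [0, 0, 0, 32] -> [0, 0, 0, 32]  score +0 (running 0)
row 3: [0, 32, 64, 64] -> [0, 0, 32, 128]  score +128 (running 128)
Board after move:
  0   2  64   4
 64   8  16   2
  0   0   0  32
  0   0  32 128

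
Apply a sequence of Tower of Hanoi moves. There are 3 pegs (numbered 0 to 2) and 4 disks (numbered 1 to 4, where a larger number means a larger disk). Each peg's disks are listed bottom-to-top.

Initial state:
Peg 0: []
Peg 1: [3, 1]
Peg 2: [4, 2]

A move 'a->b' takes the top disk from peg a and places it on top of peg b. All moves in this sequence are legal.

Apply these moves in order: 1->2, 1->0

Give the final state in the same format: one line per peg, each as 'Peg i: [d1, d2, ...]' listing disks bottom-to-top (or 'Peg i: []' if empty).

Answer: Peg 0: [3]
Peg 1: []
Peg 2: [4, 2, 1]

Derivation:
After move 1 (1->2):
Peg 0: []
Peg 1: [3]
Peg 2: [4, 2, 1]

After move 2 (1->0):
Peg 0: [3]
Peg 1: []
Peg 2: [4, 2, 1]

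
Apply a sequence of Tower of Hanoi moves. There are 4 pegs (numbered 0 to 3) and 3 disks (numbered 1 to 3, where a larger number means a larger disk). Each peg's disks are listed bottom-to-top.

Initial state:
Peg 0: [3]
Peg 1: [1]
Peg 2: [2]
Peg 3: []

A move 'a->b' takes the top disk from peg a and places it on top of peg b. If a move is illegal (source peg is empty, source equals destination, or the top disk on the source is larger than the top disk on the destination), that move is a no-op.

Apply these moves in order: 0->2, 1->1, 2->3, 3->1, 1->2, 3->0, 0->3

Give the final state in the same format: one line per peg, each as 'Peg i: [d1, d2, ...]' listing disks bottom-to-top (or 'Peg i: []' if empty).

Answer: Peg 0: [3]
Peg 1: []
Peg 2: [1]
Peg 3: [2]

Derivation:
After move 1 (0->2):
Peg 0: [3]
Peg 1: [1]
Peg 2: [2]
Peg 3: []

After move 2 (1->1):
Peg 0: [3]
Peg 1: [1]
Peg 2: [2]
Peg 3: []

After move 3 (2->3):
Peg 0: [3]
Peg 1: [1]
Peg 2: []
Peg 3: [2]

After move 4 (3->1):
Peg 0: [3]
Peg 1: [1]
Peg 2: []
Peg 3: [2]

After move 5 (1->2):
Peg 0: [3]
Peg 1: []
Peg 2: [1]
Peg 3: [2]

After move 6 (3->0):
Peg 0: [3, 2]
Peg 1: []
Peg 2: [1]
Peg 3: []

After move 7 (0->3):
Peg 0: [3]
Peg 1: []
Peg 2: [1]
Peg 3: [2]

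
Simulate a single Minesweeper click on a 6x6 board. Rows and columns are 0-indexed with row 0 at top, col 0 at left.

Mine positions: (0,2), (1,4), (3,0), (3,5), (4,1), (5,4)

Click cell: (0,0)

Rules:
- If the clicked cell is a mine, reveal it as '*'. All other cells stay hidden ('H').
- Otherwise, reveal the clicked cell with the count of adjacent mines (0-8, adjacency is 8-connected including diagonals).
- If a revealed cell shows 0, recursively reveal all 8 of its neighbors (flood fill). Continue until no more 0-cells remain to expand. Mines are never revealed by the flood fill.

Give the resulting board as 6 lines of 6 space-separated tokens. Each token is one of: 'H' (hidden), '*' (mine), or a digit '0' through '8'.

0 1 H H H H
0 1 H H H H
1 1 H H H H
H H H H H H
H H H H H H
H H H H H H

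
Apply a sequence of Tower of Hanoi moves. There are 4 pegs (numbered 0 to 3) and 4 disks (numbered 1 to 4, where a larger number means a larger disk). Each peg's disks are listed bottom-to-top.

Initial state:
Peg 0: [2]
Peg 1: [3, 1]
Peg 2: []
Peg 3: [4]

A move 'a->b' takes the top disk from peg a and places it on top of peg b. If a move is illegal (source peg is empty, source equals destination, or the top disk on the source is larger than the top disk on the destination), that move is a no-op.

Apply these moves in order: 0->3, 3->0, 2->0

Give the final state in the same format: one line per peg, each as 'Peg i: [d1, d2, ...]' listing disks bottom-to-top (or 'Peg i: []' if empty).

Answer: Peg 0: [2]
Peg 1: [3, 1]
Peg 2: []
Peg 3: [4]

Derivation:
After move 1 (0->3):
Peg 0: []
Peg 1: [3, 1]
Peg 2: []
Peg 3: [4, 2]

After move 2 (3->0):
Peg 0: [2]
Peg 1: [3, 1]
Peg 2: []
Peg 3: [4]

After move 3 (2->0):
Peg 0: [2]
Peg 1: [3, 1]
Peg 2: []
Peg 3: [4]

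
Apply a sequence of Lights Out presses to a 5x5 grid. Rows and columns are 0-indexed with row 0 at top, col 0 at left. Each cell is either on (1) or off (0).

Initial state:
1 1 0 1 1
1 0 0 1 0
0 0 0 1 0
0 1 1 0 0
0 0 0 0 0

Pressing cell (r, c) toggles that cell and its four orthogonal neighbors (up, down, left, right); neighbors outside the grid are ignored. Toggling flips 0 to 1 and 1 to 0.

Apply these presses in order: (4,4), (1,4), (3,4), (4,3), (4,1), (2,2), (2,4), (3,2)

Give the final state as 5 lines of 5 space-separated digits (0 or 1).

Answer: 1 1 0 1 0
1 0 1 0 0
0 1 0 1 1
0 1 1 1 1
1 1 1 0 1

Derivation:
After press 1 at (4,4):
1 1 0 1 1
1 0 0 1 0
0 0 0 1 0
0 1 1 0 1
0 0 0 1 1

After press 2 at (1,4):
1 1 0 1 0
1 0 0 0 1
0 0 0 1 1
0 1 1 0 1
0 0 0 1 1

After press 3 at (3,4):
1 1 0 1 0
1 0 0 0 1
0 0 0 1 0
0 1 1 1 0
0 0 0 1 0

After press 4 at (4,3):
1 1 0 1 0
1 0 0 0 1
0 0 0 1 0
0 1 1 0 0
0 0 1 0 1

After press 5 at (4,1):
1 1 0 1 0
1 0 0 0 1
0 0 0 1 0
0 0 1 0 0
1 1 0 0 1

After press 6 at (2,2):
1 1 0 1 0
1 0 1 0 1
0 1 1 0 0
0 0 0 0 0
1 1 0 0 1

After press 7 at (2,4):
1 1 0 1 0
1 0 1 0 0
0 1 1 1 1
0 0 0 0 1
1 1 0 0 1

After press 8 at (3,2):
1 1 0 1 0
1 0 1 0 0
0 1 0 1 1
0 1 1 1 1
1 1 1 0 1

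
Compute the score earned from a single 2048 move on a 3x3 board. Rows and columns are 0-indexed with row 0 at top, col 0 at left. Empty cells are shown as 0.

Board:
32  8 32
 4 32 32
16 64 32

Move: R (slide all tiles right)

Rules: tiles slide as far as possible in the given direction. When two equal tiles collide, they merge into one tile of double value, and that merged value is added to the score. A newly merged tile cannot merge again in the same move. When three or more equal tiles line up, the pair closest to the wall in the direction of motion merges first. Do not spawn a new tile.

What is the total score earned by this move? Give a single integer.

Slide right:
row 0: [32, 8, 32] -> [32, 8, 32]  score +0 (running 0)
row 1: [4, 32, 32] -> [0, 4, 64]  score +64 (running 64)
row 2: [16, 64, 32] -> [16, 64, 32]  score +0 (running 64)
Board after move:
32  8 32
 0  4 64
16 64 32

Answer: 64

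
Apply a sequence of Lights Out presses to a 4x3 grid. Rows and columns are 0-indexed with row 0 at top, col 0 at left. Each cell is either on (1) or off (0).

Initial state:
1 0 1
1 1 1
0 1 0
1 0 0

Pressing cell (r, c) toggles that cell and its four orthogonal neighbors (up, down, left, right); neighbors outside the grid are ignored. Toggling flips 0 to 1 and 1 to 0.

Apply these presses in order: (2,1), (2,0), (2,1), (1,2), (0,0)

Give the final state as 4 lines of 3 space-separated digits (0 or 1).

Answer: 0 1 0
1 0 0
1 0 1
0 0 0

Derivation:
After press 1 at (2,1):
1 0 1
1 0 1
1 0 1
1 1 0

After press 2 at (2,0):
1 0 1
0 0 1
0 1 1
0 1 0

After press 3 at (2,1):
1 0 1
0 1 1
1 0 0
0 0 0

After press 4 at (1,2):
1 0 0
0 0 0
1 0 1
0 0 0

After press 5 at (0,0):
0 1 0
1 0 0
1 0 1
0 0 0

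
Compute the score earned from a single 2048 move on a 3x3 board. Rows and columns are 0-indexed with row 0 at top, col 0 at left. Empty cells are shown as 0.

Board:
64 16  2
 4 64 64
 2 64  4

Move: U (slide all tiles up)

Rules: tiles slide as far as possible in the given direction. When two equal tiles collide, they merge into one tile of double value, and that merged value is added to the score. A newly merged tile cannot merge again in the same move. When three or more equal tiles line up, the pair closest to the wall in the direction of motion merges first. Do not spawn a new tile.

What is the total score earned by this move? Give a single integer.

Slide up:
col 0: [64, 4, 2] -> [64, 4, 2]  score +0 (running 0)
col 1: [16, 64, 64] -> [16, 128, 0]  score +128 (running 128)
col 2: [2, 64, 4] -> [2, 64, 4]  score +0 (running 128)
Board after move:
 64  16   2
  4 128  64
  2   0   4

Answer: 128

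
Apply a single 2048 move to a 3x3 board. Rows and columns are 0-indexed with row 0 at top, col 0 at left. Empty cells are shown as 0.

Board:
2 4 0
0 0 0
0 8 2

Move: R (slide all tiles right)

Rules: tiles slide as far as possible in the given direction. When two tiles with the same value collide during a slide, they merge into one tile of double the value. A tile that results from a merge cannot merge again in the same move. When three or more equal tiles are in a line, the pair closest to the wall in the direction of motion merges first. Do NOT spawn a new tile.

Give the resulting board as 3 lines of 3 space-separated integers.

Slide right:
row 0: [2, 4, 0] -> [0, 2, 4]
row 1: [0, 0, 0] -> [0, 0, 0]
row 2: [0, 8, 2] -> [0, 8, 2]

Answer: 0 2 4
0 0 0
0 8 2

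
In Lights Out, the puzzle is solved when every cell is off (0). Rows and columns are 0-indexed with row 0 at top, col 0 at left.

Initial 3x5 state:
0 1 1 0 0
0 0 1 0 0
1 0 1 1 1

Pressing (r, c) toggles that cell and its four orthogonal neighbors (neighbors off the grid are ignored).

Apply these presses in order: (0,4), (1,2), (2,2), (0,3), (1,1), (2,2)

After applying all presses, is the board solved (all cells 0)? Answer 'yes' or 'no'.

Answer: no

Derivation:
After press 1 at (0,4):
0 1 1 1 1
0 0 1 0 1
1 0 1 1 1

After press 2 at (1,2):
0 1 0 1 1
0 1 0 1 1
1 0 0 1 1

After press 3 at (2,2):
0 1 0 1 1
0 1 1 1 1
1 1 1 0 1

After press 4 at (0,3):
0 1 1 0 0
0 1 1 0 1
1 1 1 0 1

After press 5 at (1,1):
0 0 1 0 0
1 0 0 0 1
1 0 1 0 1

After press 6 at (2,2):
0 0 1 0 0
1 0 1 0 1
1 1 0 1 1

Lights still on: 8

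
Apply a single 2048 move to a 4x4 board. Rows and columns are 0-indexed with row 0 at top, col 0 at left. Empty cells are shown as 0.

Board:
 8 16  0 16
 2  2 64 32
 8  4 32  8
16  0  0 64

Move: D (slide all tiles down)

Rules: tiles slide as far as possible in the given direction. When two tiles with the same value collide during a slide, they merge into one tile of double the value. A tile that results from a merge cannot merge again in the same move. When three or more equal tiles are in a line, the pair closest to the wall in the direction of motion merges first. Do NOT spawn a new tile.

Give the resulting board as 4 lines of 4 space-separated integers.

Answer:  8  0  0 16
 2 16  0 32
 8  2 64  8
16  4 32 64

Derivation:
Slide down:
col 0: [8, 2, 8, 16] -> [8, 2, 8, 16]
col 1: [16, 2, 4, 0] -> [0, 16, 2, 4]
col 2: [0, 64, 32, 0] -> [0, 0, 64, 32]
col 3: [16, 32, 8, 64] -> [16, 32, 8, 64]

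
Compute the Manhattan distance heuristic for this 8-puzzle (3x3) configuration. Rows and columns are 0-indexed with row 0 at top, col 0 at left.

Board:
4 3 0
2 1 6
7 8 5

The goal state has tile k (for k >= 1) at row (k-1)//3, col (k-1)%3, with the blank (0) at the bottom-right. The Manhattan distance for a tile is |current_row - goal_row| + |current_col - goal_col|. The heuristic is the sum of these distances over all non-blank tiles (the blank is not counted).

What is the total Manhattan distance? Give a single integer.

Answer: 8

Derivation:
Tile 4: (0,0)->(1,0) = 1
Tile 3: (0,1)->(0,2) = 1
Tile 2: (1,0)->(0,1) = 2
Tile 1: (1,1)->(0,0) = 2
Tile 6: (1,2)->(1,2) = 0
Tile 7: (2,0)->(2,0) = 0
Tile 8: (2,1)->(2,1) = 0
Tile 5: (2,2)->(1,1) = 2
Sum: 1 + 1 + 2 + 2 + 0 + 0 + 0 + 2 = 8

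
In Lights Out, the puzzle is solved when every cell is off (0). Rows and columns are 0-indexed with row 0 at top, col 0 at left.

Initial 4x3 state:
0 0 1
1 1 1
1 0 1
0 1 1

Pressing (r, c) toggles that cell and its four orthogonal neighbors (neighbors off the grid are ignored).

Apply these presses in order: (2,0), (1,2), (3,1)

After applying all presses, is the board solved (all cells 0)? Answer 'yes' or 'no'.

Answer: yes

Derivation:
After press 1 at (2,0):
0 0 1
0 1 1
0 1 1
1 1 1

After press 2 at (1,2):
0 0 0
0 0 0
0 1 0
1 1 1

After press 3 at (3,1):
0 0 0
0 0 0
0 0 0
0 0 0

Lights still on: 0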